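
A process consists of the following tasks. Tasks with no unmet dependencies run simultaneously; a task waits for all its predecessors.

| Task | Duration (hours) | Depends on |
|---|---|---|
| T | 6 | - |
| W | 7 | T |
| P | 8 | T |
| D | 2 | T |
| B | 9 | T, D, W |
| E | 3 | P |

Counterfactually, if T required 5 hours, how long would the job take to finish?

21

Critical path before the change: T→W→B = 6+7+9 = 22 giving 22 hours.
T lies on that path, so at 5 hours the path becomes 21 hours.
That remains the longest chain; total 21 hours.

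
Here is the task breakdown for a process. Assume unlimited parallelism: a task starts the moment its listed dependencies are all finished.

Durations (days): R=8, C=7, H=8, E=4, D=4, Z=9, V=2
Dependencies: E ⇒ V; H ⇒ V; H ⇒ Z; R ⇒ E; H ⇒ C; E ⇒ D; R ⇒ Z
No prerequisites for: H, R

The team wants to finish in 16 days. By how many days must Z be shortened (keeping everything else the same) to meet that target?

1

Current finish: 17 days; target: 16.
Z is on every critical path, so each day cut from Z cuts the finish by one (this holds down to a finish of 16).
Need 17 − 16 = 1 day off Z → Z becomes 8 days, finish becomes 16.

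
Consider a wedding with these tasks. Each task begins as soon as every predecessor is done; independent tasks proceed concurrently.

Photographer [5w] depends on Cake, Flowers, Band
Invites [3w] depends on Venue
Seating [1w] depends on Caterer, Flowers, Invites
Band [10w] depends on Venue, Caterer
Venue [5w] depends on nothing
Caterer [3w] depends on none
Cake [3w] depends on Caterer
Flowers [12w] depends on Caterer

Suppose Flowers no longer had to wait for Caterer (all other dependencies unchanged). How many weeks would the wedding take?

20

Original critical path: Venue→Band→Photographer = 5+10+5 = 20 ⇒ 20 weeks.
Without Caterer→Flowers, Flowers's earliest start moves from 3 to 0.
New critical path: Venue→Band→Photographer = 5+10+5 = 20 ⇒ 20 weeks.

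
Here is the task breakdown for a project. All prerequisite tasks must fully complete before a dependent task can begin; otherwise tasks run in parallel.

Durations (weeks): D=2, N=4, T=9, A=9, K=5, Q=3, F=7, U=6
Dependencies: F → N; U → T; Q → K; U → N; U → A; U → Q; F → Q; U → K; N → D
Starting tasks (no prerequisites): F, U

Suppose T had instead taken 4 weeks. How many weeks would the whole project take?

15

The binding path is U→T = 6+9 = 15; finish at 15 weeks.
T is on the critical path; changing it to 4 makes that path 10 weeks.
The binding chain switches to F→Q→K = 7+3+5 = 15; finish 15 weeks.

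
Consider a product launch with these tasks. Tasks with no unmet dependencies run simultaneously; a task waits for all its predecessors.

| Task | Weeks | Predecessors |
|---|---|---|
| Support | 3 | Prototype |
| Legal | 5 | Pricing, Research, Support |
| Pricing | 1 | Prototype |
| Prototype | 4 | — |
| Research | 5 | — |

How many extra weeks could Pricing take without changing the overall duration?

2

Critical path: Prototype→Support→Legal = 4+3+5 = 12, so the finish is 12 weeks.
Pricing finishes as early as 5 and must finish by 7.
Slack of Pricing = 6 − 4 = 2 weeks.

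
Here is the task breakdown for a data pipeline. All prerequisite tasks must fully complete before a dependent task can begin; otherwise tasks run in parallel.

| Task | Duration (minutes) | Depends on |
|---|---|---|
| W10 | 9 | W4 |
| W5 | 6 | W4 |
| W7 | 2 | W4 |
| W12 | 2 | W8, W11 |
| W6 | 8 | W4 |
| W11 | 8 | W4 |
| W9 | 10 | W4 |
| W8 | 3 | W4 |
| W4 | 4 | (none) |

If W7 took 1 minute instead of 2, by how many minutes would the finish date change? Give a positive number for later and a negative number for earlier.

0

As given, the longest chain is W4→W9 = 4+10 = 14, so the finish is 14 minutes.
The longest path through W7 is only 6 minutes, so W7 has float 8.
The critical path is still W4→W9; finish is now 14 minutes.
Change in finish: 14 − 14 = +0 minutes.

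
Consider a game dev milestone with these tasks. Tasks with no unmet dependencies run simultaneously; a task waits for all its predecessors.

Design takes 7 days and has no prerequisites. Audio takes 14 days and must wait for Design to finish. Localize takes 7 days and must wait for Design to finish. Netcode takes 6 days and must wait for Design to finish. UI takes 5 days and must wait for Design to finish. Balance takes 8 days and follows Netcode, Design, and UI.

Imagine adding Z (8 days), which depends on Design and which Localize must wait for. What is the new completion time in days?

22

Originally the game dev milestone takes 21 days.
With Z inserted, Localize now waits for max(Design, Z).
New critical path: Design→Z→Localize = 7+8+7 = 22 ⇒ 22 days.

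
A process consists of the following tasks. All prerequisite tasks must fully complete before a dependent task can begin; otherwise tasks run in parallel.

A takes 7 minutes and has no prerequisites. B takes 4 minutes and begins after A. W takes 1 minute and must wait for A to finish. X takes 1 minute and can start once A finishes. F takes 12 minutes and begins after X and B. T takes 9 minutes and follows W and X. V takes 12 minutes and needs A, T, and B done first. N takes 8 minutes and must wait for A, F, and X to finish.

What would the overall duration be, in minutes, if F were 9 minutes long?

As given, the longest chain is A→B→F→N = 7+4+12+8 = 31, so the finish is 31 minutes.
Since F is critical, the -3 change carries straight to that chain (now 28 minutes).
Now A→W→T→V = 7+1+9+12 = 29 is longest, so the finish becomes 29 minutes.

29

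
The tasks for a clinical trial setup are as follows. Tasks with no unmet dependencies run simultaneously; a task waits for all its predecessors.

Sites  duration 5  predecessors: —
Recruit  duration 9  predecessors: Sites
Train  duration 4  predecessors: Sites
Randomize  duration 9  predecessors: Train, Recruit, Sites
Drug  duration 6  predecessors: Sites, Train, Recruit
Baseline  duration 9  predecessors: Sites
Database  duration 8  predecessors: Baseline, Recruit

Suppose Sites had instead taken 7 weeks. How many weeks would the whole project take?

Baseline: Sites→Recruit→Randomize = 5+9+9 = 23 → 23 weeks.
Sites is on the critical path; changing it to 7 makes that path 25 weeks.
The critical path is still Sites→Recruit→Randomize; finish is now 25 weeks.

25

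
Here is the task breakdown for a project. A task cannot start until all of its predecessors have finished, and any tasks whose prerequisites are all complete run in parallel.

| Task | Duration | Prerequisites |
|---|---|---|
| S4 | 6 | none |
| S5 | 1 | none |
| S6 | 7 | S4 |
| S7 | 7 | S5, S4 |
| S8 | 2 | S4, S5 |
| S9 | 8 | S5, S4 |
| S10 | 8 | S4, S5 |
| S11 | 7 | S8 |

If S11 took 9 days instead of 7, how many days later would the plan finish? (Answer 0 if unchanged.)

Baseline: S4→S8→S11 = 6+2+7 = 15 → 15 days.
Since S11 is critical, the +2 change carries straight to that chain (now 17 days).
The critical path is still S4→S8→S11; finish is now 17 days.
Change in finish: 17 − 15 = +2 days.

2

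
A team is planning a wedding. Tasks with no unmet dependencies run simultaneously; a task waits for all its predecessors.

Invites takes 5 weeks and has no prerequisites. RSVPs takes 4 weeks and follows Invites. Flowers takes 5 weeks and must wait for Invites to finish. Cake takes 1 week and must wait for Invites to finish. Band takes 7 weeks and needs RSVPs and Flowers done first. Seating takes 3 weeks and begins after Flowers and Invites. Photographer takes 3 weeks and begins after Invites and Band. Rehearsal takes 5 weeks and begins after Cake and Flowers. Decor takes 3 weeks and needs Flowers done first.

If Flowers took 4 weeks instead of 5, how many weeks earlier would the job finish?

1

The binding path is Invites→Flowers→Band→Photographer = 5+5+7+3 = 20; finish at 20 weeks.
Since Flowers is critical, the -1 change carries straight to that chain (now 19 weeks).
The binding chain switches to Invites→RSVPs→Band→Photographer = 5+4+7+3 = 19; finish 19 weeks.
Change in finish: 19 − 20 = -1 weeks.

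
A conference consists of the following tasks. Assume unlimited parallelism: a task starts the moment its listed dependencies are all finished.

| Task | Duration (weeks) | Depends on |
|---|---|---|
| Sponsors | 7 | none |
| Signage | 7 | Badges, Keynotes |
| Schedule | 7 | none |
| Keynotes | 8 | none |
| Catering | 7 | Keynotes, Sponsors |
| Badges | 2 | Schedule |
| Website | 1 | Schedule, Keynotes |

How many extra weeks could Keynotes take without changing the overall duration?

1

Critical path: Schedule→Badges→Signage = 7+2+7 = 16, so the finish is 16 weeks.
The longest chain containing Keynotes totals 15 weeks.
Float = 16 − 15 = 1.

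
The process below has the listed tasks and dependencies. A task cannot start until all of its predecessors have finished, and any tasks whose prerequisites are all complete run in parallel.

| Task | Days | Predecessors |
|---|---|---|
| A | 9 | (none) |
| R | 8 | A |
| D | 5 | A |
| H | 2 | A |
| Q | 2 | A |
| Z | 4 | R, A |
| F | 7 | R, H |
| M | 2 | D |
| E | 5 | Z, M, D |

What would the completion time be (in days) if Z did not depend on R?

24

Original critical path: A→R→Z→E = 9+8+4+5 = 26 ⇒ 26 days.
Without R→Z, Z's earliest start moves from 17 to 9.
The longest chain is now A→R→F = 9+8+7 = 24, so the schedule takes 24 days.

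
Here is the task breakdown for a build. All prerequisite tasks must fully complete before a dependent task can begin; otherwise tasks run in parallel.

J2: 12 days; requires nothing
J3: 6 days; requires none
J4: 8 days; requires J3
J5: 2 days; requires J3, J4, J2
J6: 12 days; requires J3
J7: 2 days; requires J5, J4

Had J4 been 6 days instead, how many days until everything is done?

Actual critical path: J3→J4→J5→J7 = 6+8+2+2 = 18 ⇒ 18 days.
Since J4 is critical, the -2 change carries straight to that chain (now 16 days).
Now J3→J6 = 6+12 = 18 is longest, so the finish becomes 18 days.

18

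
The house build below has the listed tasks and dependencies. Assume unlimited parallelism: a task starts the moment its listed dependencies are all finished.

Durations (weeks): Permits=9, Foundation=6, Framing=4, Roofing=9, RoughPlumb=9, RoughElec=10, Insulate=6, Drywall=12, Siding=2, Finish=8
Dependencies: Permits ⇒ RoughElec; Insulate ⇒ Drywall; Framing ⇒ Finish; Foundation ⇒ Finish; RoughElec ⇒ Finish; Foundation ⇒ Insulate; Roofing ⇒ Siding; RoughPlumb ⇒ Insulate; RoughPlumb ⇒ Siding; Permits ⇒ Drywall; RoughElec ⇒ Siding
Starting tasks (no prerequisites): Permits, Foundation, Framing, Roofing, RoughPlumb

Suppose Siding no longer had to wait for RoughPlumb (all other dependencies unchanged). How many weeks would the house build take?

With the dependency in place, Permits→RoughElec→Finish = 9+10+8 = 27 sets the finish at 27 weeks.
Dropping RoughPlumb→Siding doesn't change Siding's earliest start (19); another predecessor still binds.
After: Permits→RoughElec→Finish = 9+10+8 = 27 → 27 weeks.

27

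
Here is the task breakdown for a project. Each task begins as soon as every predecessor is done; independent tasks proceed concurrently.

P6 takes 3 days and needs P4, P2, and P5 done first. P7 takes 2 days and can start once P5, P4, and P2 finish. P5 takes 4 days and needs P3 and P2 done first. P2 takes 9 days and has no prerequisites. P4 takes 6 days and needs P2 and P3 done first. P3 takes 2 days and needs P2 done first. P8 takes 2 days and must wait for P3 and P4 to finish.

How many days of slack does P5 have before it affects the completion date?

P2→P3→P4→P6 = 9+2+6+3 = 20 sets the makespan at 20 days.
P5 finishes as early as 15 and must finish by 17.
Slack of P5 = 13 − 11 = 2 days.

2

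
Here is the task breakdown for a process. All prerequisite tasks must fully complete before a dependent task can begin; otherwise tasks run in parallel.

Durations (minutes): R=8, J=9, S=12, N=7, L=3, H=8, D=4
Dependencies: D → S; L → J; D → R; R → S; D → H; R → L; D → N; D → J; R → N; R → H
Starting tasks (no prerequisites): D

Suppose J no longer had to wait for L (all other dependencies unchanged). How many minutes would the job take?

Original critical path: D→R→S = 4+8+12 = 24 ⇒ 24 minutes.
Without L→J, J's earliest start moves from 15 to 4.
The longest chain is now D→R→S = 4+8+12 = 24, so the job takes 24 minutes.

24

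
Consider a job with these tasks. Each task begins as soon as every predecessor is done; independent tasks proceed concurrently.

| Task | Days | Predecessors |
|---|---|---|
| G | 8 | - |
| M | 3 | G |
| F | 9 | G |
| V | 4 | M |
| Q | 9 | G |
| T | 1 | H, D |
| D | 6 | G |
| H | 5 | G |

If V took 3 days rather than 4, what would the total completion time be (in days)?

Actual critical path: G→Q = 8+9 = 17 ⇒ 17 days.
V is off the critical path — its longest chain is 15 days, giving 2 of slack.
No other chain overtakes it, so the finish is 17 days.

17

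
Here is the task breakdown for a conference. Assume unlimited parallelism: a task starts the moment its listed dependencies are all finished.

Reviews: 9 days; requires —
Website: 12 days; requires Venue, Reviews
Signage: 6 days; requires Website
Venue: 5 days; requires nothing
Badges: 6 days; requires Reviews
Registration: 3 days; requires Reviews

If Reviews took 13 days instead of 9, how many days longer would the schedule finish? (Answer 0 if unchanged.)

Actual critical path: Reviews→Website→Signage = 9+12+6 = 27 ⇒ 27 days.
Since Reviews is critical, the +4 change carries straight to that chain (now 31 days).
The critical path is still Reviews→Website→Signage; finish is now 31 days.
Change in finish: 31 − 27 = +4 days.

4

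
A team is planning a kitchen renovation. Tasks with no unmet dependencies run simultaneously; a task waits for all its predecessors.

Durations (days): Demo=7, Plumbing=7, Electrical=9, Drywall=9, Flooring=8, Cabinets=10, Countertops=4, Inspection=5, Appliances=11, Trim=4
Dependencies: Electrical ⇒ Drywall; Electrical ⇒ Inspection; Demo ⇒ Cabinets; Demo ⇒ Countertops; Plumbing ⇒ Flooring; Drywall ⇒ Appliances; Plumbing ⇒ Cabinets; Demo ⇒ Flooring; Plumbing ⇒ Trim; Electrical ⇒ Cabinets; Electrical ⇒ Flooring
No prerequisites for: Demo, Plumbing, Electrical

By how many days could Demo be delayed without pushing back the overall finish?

12

Electrical→Drywall→Appliances = 9+9+11 = 29 sets the makespan at 29 days.
The longest chain containing Demo totals 17 days.
Slack of Demo = 12 − 0 = 12 days.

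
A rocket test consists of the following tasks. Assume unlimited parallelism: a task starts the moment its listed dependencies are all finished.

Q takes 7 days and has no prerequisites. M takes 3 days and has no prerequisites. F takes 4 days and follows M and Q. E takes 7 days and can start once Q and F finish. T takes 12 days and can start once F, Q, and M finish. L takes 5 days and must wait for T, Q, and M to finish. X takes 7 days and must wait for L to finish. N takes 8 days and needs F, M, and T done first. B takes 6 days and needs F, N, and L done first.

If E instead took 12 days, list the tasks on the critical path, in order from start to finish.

Actual critical path: Q→F→T→N→B = 7+4+12+8+6 = 37 ⇒ 37 days.
The longest path through E is only 18 days, so E has float 19.
No other chain overtakes it, so the finish is 37 days.

Q, F, T, N, B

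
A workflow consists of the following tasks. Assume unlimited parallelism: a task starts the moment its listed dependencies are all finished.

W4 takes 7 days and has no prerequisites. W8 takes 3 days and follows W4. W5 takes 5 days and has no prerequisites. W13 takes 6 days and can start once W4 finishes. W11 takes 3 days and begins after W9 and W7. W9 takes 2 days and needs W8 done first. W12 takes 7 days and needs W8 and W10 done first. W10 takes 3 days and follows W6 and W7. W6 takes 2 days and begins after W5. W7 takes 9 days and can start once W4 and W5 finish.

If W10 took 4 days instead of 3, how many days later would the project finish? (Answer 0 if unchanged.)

1

As given, the longest chain is W4→W7→W10→W12 = 7+9+3+7 = 26, so the finish is 26 days.
W10 lies on that path, so at 4 days the path becomes 27 days.
The critical path is still W4→W7→W10→W12; finish is now 27 days.
Change in finish: 27 − 26 = +1 days.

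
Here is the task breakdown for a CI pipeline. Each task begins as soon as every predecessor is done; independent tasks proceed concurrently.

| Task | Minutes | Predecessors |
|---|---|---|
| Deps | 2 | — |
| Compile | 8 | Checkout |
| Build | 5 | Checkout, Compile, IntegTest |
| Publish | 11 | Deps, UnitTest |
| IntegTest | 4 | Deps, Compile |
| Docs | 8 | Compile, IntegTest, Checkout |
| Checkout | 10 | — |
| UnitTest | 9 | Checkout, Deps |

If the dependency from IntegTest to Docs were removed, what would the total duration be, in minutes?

30

With the dependency in place, Checkout→Compile→IntegTest→Docs = 10+8+4+8 = 30 sets the finish at 30 minutes.
Without IntegTest→Docs, Docs's earliest start moves from 22 to 18.
New critical path: Checkout→UnitTest→Publish = 10+9+11 = 30 ⇒ 30 minutes.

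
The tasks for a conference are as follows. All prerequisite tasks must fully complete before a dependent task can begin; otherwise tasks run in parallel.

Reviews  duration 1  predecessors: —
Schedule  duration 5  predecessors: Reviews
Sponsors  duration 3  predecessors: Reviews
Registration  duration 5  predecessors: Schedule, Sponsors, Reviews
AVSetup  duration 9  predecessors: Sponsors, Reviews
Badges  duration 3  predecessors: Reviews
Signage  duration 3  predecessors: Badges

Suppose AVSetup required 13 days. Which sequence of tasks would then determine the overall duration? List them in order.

The binding path is Reviews→Sponsors→AVSetup = 1+3+9 = 13; finish at 13 days.
AVSetup lies on that path, so at 13 days the path becomes 17 days.
That remains the longest chain; total 17 days.

Reviews, Sponsors, AVSetup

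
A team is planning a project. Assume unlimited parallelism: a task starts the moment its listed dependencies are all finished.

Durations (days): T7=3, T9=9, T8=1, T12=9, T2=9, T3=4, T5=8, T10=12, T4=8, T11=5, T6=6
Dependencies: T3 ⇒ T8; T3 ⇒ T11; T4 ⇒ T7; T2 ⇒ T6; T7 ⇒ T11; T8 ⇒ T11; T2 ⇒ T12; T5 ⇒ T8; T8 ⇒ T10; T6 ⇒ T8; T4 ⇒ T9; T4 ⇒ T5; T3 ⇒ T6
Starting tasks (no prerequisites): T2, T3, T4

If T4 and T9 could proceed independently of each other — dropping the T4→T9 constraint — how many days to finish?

Original critical path: T4→T5→T8→T10 = 8+8+1+12 = 29 ⇒ 29 days.
Without T4→T9, T9's earliest start moves from 8 to 0.
New critical path: T4→T5→T8→T10 = 8+8+1+12 = 29 ⇒ 29 days.

29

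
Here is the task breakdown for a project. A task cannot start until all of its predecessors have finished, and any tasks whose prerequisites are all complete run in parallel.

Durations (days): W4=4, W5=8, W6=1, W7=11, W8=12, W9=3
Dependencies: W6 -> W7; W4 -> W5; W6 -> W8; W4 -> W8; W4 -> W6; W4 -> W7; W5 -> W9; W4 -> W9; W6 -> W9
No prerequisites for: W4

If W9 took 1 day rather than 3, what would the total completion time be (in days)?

17

Critical path before the change: W4→W6→W8 = 4+1+12 = 17 giving 17 days.
W9 has 2 days of float (longest path through it is 15).
No other chain overtakes it, so the finish is 17 days.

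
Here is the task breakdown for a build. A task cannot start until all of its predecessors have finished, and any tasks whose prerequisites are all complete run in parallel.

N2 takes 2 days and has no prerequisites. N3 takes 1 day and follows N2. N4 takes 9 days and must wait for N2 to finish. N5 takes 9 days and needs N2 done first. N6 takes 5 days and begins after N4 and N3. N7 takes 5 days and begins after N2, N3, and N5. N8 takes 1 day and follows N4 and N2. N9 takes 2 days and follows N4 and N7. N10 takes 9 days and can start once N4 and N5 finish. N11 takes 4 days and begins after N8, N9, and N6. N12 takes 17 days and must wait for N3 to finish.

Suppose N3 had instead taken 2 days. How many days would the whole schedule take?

Baseline: N2→N5→N7→N9→N11 = 2+9+5+2+4 = 22 → 22 days.
The longest path through N3 is only 20 days, so N3 has float 2.
That remains the longest chain; total 22 days.

22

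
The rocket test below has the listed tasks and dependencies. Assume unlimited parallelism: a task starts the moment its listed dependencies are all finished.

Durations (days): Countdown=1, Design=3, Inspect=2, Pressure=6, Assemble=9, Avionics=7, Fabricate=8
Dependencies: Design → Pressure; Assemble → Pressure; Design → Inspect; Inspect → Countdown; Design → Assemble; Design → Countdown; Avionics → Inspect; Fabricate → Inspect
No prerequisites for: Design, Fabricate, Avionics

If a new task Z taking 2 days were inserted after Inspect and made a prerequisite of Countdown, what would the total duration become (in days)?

Originally the job takes 18 days.
With Z inserted, Countdown now waits for max(Design, Inspect, Z).
New critical path: Design→Assemble→Pressure = 3+9+6 = 18 ⇒ 18 days.

18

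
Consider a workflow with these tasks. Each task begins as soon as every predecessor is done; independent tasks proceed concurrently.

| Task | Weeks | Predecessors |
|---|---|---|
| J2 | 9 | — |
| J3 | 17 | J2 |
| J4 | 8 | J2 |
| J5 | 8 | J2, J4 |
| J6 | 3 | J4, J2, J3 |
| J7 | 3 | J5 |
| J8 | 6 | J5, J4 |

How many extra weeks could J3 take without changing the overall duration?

The longest chain is J2→J4→J5→J8 = 9+8+8+6 = 31; overall finish 31 weeks.
J3 finishes as early as 26 and must finish by 28.
Slack of J3 = 11 − 9 = 2 weeks.

2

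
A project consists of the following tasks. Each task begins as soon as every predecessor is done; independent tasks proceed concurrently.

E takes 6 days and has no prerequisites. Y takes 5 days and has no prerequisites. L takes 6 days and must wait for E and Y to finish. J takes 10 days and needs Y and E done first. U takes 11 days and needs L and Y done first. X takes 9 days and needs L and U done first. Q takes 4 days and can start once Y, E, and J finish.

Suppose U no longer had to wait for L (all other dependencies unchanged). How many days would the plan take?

25

Original critical path: E→L→U→X = 6+6+11+9 = 32 ⇒ 32 days.
Without L→U, U's earliest start moves from 12 to 5.
New critical path: Y→U→X = 5+11+9 = 25 ⇒ 25 days.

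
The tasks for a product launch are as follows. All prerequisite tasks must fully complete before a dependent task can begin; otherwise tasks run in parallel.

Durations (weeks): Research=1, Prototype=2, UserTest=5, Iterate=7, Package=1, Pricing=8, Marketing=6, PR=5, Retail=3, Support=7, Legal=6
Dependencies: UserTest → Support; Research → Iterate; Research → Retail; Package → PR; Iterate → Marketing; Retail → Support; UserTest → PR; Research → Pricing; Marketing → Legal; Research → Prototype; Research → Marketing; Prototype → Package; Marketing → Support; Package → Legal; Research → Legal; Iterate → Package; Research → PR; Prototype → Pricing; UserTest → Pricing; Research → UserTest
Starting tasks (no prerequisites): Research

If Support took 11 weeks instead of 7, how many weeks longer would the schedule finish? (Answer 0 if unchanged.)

As given, the longest chain is Research→Iterate→Marketing→Support = 1+7+6+7 = 21, so the finish is 21 weeks.
Support is on the critical path; changing it to 11 makes that path 25 weeks.
The critical path is still Research→Iterate→Marketing→Support; finish is now 25 weeks.
Change in finish: 25 − 21 = +4 weeks.

4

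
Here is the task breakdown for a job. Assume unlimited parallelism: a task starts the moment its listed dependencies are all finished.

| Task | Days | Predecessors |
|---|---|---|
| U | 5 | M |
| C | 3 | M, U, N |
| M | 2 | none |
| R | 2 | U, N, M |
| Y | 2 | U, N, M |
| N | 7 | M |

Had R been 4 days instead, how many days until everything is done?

13

As given, the longest chain is M→N→C = 2+7+3 = 12, so the finish is 12 days.
The longest path through R is only 11 days, so R has float 1.
New critical path: M→N→R = 2+7+4 = 13 ⇒ 13 days.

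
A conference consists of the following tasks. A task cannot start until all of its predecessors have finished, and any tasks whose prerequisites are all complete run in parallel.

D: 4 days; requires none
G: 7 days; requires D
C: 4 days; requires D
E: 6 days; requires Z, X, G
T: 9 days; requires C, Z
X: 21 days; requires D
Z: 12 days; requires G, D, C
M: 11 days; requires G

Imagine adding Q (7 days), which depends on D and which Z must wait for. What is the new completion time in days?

Originally the conference takes 32 days.
With Q inserted, Z now waits for max(G, D, C, Q).
New critical path: D→Q→Z→T = 4+7+12+9 = 32 ⇒ 32 days.

32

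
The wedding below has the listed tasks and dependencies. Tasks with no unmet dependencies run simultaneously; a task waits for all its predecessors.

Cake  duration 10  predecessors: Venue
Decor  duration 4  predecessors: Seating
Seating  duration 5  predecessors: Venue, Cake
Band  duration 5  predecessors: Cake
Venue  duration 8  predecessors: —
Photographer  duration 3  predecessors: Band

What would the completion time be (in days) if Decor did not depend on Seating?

With the dependency in place, Venue→Cake→Seating→Decor = 8+10+5+4 = 27 sets the finish at 27 days.
Without Seating→Decor, Decor's earliest start moves from 23 to 0.
The longest chain is now Venue→Cake→Band→Photographer = 8+10+5+3 = 26, so the project takes 26 days.

26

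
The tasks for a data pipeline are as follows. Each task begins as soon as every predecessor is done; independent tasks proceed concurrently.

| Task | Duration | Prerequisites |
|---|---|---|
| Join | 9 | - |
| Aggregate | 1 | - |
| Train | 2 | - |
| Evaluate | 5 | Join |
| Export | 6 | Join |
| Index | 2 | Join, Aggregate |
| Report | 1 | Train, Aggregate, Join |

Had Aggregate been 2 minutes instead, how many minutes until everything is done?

15

The binding path is Join→Export = 9+6 = 15; finish at 15 minutes.
Aggregate is off the critical path — its longest chain is 3 minutes, giving 12 of slack.
That remains the longest chain; total 15 minutes.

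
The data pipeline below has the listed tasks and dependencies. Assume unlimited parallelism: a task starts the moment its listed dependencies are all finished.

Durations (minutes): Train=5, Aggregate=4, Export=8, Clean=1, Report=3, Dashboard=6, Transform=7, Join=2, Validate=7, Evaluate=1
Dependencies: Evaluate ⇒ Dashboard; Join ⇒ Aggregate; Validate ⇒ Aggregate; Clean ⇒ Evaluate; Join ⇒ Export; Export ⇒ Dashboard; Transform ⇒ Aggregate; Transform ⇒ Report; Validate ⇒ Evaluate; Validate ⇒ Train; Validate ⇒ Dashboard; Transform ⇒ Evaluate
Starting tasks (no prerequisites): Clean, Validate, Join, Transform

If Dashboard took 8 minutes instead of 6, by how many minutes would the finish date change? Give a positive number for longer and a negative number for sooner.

2

As given, the longest chain is Join→Export→Dashboard = 2+8+6 = 16, so the finish is 16 minutes.
Since Dashboard is critical, the +2 change carries straight to that chain (now 18 minutes).
No other chain overtakes it, so the finish is 18 minutes.
Change in finish: 18 − 16 = +2 minutes.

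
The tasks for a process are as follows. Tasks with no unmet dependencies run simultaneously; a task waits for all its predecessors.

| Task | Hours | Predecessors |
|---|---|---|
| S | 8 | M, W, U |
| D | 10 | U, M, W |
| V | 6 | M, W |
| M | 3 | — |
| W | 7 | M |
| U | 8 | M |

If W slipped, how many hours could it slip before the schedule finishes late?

The longest chain is M→U→D = 3+8+10 = 21; overall finish 21 hours.
W finishes as early as 10 and must finish by 11.
Slack of W = 4 − 3 = 1 hour.

1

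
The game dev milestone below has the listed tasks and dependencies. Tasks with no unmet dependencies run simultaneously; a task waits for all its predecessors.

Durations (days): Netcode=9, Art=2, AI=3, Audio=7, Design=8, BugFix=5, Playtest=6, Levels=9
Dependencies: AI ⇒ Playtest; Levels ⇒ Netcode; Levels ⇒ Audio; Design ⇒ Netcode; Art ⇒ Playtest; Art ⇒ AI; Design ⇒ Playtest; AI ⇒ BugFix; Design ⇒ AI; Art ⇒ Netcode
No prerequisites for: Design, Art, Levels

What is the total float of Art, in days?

Critical path: Levels→Netcode = 9+9 = 18, so the finish is 18 days.
Art finishes as early as 2 and must finish by 9.
Float = 18 − 11 = 7.

7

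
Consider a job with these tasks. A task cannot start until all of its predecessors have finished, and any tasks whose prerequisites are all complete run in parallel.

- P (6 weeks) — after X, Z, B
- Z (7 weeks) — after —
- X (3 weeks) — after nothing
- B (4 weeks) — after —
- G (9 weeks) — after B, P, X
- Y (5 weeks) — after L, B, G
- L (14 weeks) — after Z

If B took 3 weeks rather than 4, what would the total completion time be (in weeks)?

The binding path is Z→P→G→Y = 7+6+9+5 = 27; finish at 27 weeks.
B is off the critical path — its longest chain is 24 weeks, giving 3 of slack.
No other chain overtakes it, so the finish is 27 weeks.

27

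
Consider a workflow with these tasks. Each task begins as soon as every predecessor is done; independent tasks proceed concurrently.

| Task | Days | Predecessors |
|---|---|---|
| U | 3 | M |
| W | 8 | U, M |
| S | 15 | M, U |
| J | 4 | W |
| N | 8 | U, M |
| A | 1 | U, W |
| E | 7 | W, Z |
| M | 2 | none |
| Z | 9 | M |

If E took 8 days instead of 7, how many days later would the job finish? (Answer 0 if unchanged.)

1

Critical path before the change: M→U→W→E = 2+3+8+7 = 20 giving 20 days.
E is on the critical path; changing it to 8 makes that path 21 days.
No other chain overtakes it, so the finish is 21 days.
Change in finish: 21 − 20 = +1 days.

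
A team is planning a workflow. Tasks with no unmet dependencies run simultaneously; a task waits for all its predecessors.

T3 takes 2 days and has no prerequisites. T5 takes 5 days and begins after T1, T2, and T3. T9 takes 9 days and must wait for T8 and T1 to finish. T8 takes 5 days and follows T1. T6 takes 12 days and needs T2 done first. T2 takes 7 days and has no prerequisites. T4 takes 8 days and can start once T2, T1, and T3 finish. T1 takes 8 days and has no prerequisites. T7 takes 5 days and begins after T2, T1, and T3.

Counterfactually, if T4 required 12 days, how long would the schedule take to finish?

Baseline: T1→T8→T9 = 8+5+9 = 22 → 22 days.
T4 is off the critical path — its longest chain is 16 days, giving 6 of slack.
That remains the longest chain; total 22 days.

22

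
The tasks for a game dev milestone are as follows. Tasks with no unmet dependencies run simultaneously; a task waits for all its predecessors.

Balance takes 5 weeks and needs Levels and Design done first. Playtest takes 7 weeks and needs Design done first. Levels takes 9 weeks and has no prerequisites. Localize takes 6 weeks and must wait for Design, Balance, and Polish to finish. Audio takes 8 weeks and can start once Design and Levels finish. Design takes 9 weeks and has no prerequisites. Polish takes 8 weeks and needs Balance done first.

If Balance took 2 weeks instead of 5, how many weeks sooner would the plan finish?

As given, the longest chain is Design→Balance→Polish→Localize = 9+5+8+6 = 28, so the finish is 28 weeks.
Balance lies on that path, so at 2 weeks the path becomes 25 weeks.
The critical path is still Design→Balance→Polish→Localize; finish is now 25 weeks.
Change in finish: 25 − 28 = -3 weeks.

3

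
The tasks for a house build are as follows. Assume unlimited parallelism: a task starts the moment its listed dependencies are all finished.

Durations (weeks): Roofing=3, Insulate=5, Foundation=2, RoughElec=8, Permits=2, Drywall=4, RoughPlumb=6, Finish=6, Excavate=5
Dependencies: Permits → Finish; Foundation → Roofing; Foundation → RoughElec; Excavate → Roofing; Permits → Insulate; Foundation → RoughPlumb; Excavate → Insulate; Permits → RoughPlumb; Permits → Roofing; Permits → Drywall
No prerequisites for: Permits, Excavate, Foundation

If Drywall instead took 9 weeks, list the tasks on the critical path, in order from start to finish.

Permits, Drywall

Baseline: Excavate→Insulate = 5+5 = 10 → 10 weeks.
Drywall is off the critical path — its longest chain is 6 weeks, giving 4 of slack.
New critical path: Permits→Drywall = 2+9 = 11 ⇒ 11 weeks.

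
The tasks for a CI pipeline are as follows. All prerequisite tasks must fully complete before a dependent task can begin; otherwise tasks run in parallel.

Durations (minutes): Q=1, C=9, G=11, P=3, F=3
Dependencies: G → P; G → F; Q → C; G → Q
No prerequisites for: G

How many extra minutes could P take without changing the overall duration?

7

G→Q→C = 11+1+9 = 21 sets the makespan at 21 minutes.
The longest chain containing P totals 14 minutes.
Slack of P = 18 − 11 = 7 minutes.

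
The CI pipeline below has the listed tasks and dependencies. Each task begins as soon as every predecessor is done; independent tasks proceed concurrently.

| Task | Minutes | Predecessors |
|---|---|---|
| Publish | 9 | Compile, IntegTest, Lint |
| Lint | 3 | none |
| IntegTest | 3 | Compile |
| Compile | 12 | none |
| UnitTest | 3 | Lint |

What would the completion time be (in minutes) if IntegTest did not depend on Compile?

With the dependency in place, Compile→IntegTest→Publish = 12+3+9 = 24 sets the finish at 24 minutes.
Without Compile→IntegTest, IntegTest's earliest start moves from 12 to 0.
After: Compile→Publish = 12+9 = 21 → 21 minutes.

21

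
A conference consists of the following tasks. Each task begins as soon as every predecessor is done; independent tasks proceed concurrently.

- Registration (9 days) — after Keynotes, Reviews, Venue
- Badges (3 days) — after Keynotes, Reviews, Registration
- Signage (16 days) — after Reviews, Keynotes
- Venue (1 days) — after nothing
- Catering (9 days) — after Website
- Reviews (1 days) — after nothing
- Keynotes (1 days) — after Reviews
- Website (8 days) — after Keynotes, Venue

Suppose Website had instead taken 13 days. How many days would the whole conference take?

24

Critical path before the change: Reviews→Keynotes→Website→Catering = 1+1+8+9 = 19 giving 19 days.
Since Website is critical, the +5 change carries straight to that chain (now 24 days).
That remains the longest chain; total 24 days.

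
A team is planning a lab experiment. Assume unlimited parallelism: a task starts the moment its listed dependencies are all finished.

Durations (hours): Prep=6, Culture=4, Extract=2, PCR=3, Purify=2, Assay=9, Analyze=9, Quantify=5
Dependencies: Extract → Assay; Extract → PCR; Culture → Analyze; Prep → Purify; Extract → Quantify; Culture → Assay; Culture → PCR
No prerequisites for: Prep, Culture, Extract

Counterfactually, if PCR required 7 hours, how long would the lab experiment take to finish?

13

Critical path before the change: Culture→Assay = 4+9 = 13 giving 13 hours.
PCR has 6 hours of float (longest path through it is 7).
The critical path is still Culture→Assay; finish is now 13 hours.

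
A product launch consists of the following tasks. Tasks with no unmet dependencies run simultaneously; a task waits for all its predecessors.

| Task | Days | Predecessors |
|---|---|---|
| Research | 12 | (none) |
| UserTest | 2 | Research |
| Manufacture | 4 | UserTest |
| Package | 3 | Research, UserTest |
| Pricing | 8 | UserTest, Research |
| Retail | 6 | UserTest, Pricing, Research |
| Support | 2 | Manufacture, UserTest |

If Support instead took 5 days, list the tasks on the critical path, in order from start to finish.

Critical path before the change: Research→UserTest→Pricing→Retail = 12+2+8+6 = 28 giving 28 days.
Support has 8 days of float (longest path through it is 20).
No other chain overtakes it, so the finish is 28 days.

Research, UserTest, Pricing, Retail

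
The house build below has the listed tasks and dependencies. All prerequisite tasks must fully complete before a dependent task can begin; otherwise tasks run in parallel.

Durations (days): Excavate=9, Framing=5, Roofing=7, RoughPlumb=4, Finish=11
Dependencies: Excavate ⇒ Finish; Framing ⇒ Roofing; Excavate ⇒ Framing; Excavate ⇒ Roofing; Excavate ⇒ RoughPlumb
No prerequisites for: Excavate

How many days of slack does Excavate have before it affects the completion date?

0

Critical path: Excavate→Framing→Roofing = 9+5+7 = 21, so the finish is 21 days.
Excavate finishes as early as 9 and must finish by 9.
Slack of Excavate = 0 − 0 = 0 days.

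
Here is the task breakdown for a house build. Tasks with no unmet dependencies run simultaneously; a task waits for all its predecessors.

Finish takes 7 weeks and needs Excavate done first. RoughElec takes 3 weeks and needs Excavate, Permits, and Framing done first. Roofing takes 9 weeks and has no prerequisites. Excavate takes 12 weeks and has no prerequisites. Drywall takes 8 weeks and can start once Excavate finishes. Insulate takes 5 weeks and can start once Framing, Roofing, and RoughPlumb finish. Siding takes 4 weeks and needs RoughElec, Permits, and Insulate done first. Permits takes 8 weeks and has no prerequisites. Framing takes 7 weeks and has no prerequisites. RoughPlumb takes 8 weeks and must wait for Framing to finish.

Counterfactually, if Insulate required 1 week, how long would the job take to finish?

Critical path before the change: Framing→RoughPlumb→Insulate→Siding = 7+8+5+4 = 24 giving 24 weeks.
Insulate lies on that path, so at 1 week the path becomes 20 weeks.
Now Excavate→Drywall = 12+8 = 20 is longest, so the finish becomes 20 weeks.

20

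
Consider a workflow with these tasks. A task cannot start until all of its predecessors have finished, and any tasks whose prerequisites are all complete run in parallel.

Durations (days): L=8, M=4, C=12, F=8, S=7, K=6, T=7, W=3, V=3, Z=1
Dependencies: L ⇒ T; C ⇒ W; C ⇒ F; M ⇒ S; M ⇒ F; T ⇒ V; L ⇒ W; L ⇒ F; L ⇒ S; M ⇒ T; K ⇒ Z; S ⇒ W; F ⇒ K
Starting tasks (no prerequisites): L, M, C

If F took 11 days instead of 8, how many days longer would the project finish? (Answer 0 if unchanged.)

Critical path before the change: C→F→K→Z = 12+8+6+1 = 27 giving 27 days.
F is on the critical path; changing it to 11 makes that path 30 days.
The critical path is still C→F→K→Z; finish is now 30 days.
Change in finish: 30 − 27 = +3 days.

3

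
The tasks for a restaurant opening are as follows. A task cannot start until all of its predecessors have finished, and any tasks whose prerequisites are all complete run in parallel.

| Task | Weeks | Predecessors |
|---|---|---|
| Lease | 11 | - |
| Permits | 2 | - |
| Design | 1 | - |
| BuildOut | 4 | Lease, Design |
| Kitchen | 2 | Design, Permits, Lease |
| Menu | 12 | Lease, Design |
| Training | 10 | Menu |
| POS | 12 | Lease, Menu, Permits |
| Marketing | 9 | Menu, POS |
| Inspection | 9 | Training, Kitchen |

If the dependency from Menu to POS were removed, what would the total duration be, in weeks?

Original critical path: Lease→Menu→POS→Marketing = 11+12+12+9 = 44 ⇒ 44 weeks.
Without Menu→POS, POS's earliest start moves from 23 to 11.
New critical path: Lease→Menu→Training→Inspection = 11+12+10+9 = 42 ⇒ 42 weeks.

42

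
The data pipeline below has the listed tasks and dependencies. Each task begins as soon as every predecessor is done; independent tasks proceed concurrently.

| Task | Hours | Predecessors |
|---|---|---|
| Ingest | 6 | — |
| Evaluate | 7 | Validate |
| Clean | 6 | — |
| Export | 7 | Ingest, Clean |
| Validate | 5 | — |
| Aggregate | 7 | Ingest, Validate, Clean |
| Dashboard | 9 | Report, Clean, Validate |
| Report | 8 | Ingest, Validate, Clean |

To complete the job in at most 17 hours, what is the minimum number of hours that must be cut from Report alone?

Current finish: 23 hours; target: 17.
Report is on every critical path, so each hour cut from Report cuts the finish by one (this holds down to a finish of 16).
Need 23 − 17 = 6 hours off Report → Report becomes 2 hours, finish becomes 17.

6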